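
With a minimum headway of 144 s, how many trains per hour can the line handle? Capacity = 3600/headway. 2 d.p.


Capacity = 3600 / headway
Capacity = 3600 / 144
Capacity = 25.00 trains/hour

25.00


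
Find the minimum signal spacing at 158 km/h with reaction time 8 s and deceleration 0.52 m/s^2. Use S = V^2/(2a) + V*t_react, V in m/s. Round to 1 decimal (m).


V = 158 / 3.6 = 43.8889 m/s
Braking distance = 43.8889^2 / (2*0.52) = 1852.1486 m
Sighting distance = 43.8889 * 8 = 351.1111 m
S = 1852.1486 + 351.1111 = 2203.3 m

2203.3


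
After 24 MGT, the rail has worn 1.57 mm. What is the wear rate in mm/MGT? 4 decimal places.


Wear rate = total wear / cumulative tonnage
Rate = 1.57 / 24
Rate = 0.0654 mm/MGT

0.0654


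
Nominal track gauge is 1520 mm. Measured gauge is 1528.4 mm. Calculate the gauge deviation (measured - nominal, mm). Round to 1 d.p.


Deviation = measured - nominal
Deviation = 1528.4 - 1520
Deviation = 8.4 mm

8.4


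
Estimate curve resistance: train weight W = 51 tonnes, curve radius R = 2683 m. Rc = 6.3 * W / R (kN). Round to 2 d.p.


Rc = 6.3 * W / R
Rc = 6.3 * 51 / 2683
Rc = 321.3 / 2683
Rc = 0.12 kN

0.12


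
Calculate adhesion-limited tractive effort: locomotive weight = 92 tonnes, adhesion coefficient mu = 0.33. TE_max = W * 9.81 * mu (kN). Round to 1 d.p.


TE_max = W * g * mu
TE_max = 92 * 9.81 * 0.33
TE_max = 902.52 * 0.33
TE_max = 297.8 kN

297.8


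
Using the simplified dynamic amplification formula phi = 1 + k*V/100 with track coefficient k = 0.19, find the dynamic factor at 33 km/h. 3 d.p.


phi = 1 + k * V / 100
phi = 1 + 0.19 * 33 / 100
phi = 1 + 0.0627
phi = 1.063

1.063


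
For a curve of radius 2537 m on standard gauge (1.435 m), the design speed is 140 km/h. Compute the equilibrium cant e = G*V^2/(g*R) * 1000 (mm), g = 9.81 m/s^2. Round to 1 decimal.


Convert speed: V = 140 / 3.6 = 38.8889 m/s
Apply formula: e = 1.435 * 38.8889^2 / (9.81 * 2537)
e = 1.435 * 1512.3457 / 24887.97
e = 0.087199 m = 87.2 mm

87.2


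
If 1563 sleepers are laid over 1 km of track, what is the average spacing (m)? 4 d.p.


Spacing = 1000 m / number of sleepers
Spacing = 1000 / 1563
Spacing = 0.6398 m

0.6398


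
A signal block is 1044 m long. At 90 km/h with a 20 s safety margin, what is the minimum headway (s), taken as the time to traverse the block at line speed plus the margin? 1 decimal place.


V = 90 / 3.6 = 25.0 m/s
Block traversal time = 1044 / 25.0 = 41.76 s
Headway = 41.76 + 20
Headway = 61.8 s

61.8


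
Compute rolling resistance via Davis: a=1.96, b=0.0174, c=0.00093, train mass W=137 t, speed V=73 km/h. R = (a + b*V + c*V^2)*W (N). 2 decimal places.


b*V = 0.0174 * 73 = 1.2702
c*V^2 = 0.00093 * 5329 = 4.95597
R_per_t = 1.96 + 1.2702 + 4.95597 = 8.18617 N/t
R_total = 8.18617 * 137 = 1121.51 N

1121.51


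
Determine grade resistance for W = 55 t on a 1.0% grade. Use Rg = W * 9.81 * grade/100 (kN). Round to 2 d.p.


Rg = W * 9.81 * grade / 100
Rg = 55 * 9.81 * 1.0 / 100
Rg = 539.55 * 0.01
Rg = 5.40 kN

5.40


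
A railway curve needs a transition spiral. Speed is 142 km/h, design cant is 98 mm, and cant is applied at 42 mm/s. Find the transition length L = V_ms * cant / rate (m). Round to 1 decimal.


Convert speed: V = 142 / 3.6 = 39.4444 m/s
L = 39.4444 * 98 / 42
L = 3865.5556 / 42
L = 92.0 m

92.0


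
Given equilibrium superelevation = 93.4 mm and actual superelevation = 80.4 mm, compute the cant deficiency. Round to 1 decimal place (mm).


Cant deficiency = equilibrium cant - actual cant
CD = 93.4 - 80.4
CD = 13.0 mm

13.0


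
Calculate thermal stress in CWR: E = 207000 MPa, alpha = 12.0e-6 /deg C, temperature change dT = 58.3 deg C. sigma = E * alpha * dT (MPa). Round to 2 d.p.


sigma = E * alpha * dT
sigma = 207000 * 12.0e-6 * 58.3
sigma = 2.484 * 58.3
sigma = 144.82 MPa

144.82


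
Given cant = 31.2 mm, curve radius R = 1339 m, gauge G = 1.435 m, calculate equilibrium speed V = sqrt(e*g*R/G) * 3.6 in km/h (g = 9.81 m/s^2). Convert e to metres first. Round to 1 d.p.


Convert cant: e = 31.2 mm = 0.0312 m
V_ms = sqrt(0.0312 * 9.81 * 1339 / 1.435)
V_ms = sqrt(285.596103) = 16.8996 m/s
V = 16.8996 * 3.6 = 60.8 km/h

60.8


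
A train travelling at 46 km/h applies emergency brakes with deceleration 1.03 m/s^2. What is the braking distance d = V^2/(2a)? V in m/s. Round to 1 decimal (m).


Convert speed: V = 46 / 3.6 = 12.7778 m/s
V^2 = 163.2716
d = 163.2716 / (2 * 1.03)
d = 163.2716 / 2.06
d = 79.3 m

79.3


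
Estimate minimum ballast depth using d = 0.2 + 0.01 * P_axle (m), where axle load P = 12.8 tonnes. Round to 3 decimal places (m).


d = 0.2 + 0.01 * 12.8
d = 0.2 + 0.128
d = 0.328 m

0.328


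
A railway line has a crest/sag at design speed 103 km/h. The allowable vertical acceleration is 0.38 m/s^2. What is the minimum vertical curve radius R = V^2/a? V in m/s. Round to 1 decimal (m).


Convert speed: V = 103 / 3.6 = 28.6111 m/s
V^2 = 818.5957 m^2/s^2
R_v = 818.5957 / 0.38
R_v = 2154.2 m

2154.2


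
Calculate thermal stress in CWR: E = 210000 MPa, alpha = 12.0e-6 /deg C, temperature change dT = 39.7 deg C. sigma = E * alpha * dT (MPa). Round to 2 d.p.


sigma = E * alpha * dT
sigma = 210000 * 12.0e-6 * 39.7
sigma = 2.52 * 39.7
sigma = 100.04 MPa

100.04


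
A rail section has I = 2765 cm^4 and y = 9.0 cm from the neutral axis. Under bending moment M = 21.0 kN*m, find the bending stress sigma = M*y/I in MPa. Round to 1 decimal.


Convert units:
M = 21.0 kN*m = 21000000 N*mm
y = 9.0 cm = 90 mm
I = 2765 cm^4 = 27650000 mm^4
sigma = 21000000 * 90 / 27650000
sigma = 68.4 MPa

68.4


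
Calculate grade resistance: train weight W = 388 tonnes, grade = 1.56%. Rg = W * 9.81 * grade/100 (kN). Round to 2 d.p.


Rg = W * 9.81 * grade / 100
Rg = 388 * 9.81 * 1.56 / 100
Rg = 3806.28 * 0.0156
Rg = 59.38 kN

59.38


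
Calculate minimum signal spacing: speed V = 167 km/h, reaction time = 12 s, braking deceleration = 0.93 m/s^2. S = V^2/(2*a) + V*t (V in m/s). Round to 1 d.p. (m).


V = 167 / 3.6 = 46.3889 m/s
Braking distance = 46.3889^2 / (2*0.93) = 1156.9511 m
Sighting distance = 46.3889 * 12 = 556.6667 m
S = 1156.9511 + 556.6667 = 1713.6 m

1713.6


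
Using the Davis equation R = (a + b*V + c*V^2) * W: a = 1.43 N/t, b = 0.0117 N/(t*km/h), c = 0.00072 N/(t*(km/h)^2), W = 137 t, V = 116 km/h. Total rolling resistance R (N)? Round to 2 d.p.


b*V = 0.0117 * 116 = 1.3572
c*V^2 = 0.00072 * 13456 = 9.68832
R_per_t = 1.43 + 1.3572 + 9.68832 = 12.47552 N/t
R_total = 12.47552 * 137 = 1709.15 N

1709.15


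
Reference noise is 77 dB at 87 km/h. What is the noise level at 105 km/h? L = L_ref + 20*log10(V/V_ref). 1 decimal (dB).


V/V_ref = 105 / 87 = 1.206897
log10(1.206897) = 0.08167
20 * 0.08167 = 1.6334
L = 77 + 1.6334 = 78.6 dB

78.6


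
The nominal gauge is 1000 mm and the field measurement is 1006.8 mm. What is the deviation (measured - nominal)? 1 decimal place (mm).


Deviation = measured - nominal
Deviation = 1006.8 - 1000
Deviation = 6.8 mm

6.8


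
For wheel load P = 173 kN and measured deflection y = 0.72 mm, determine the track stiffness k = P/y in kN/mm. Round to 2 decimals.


Track stiffness k = P / y
k = 173 / 0.72
k = 240.28 kN/mm

240.28


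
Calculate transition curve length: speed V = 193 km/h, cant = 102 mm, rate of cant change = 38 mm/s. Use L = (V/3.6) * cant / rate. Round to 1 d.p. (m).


Convert speed: V = 193 / 3.6 = 53.6111 m/s
L = 53.6111 * 102 / 38
L = 5468.3333 / 38
L = 143.9 m

143.9


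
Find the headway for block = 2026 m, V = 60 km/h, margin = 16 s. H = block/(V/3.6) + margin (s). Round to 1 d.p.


V = 60 / 3.6 = 16.6667 m/s
Block traversal time = 2026 / 16.6667 = 121.56 s
Headway = 121.56 + 16
Headway = 137.6 s

137.6


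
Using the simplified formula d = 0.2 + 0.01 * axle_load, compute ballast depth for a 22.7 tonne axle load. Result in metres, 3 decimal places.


d = 0.2 + 0.01 * 22.7
d = 0.2 + 0.227
d = 0.427 m

0.427


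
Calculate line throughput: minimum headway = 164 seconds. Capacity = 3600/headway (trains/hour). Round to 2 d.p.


Capacity = 3600 / headway
Capacity = 3600 / 164
Capacity = 21.95 trains/hour

21.95


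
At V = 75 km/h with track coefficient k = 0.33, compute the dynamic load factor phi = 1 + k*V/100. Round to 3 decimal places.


phi = 1 + k * V / 100
phi = 1 + 0.33 * 75 / 100
phi = 1 + 0.2475
phi = 1.248

1.248


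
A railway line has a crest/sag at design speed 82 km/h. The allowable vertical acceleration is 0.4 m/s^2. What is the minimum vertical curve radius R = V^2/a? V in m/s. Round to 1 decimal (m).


Convert speed: V = 82 / 3.6 = 22.7778 m/s
V^2 = 518.8272 m^2/s^2
R_v = 518.8272 / 0.4
R_v = 1297.1 m

1297.1


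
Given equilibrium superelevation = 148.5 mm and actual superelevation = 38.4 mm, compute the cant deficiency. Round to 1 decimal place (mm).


Cant deficiency = equilibrium cant - actual cant
CD = 148.5 - 38.4
CD = 110.1 mm

110.1


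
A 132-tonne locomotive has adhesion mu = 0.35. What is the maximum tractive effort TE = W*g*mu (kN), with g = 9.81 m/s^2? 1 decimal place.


TE_max = W * g * mu
TE_max = 132 * 9.81 * 0.35
TE_max = 1294.92 * 0.35
TE_max = 453.2 kN

453.2


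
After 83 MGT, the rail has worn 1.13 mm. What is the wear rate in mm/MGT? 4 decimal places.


Wear rate = total wear / cumulative tonnage
Rate = 1.13 / 83
Rate = 0.0136 mm/MGT

0.0136


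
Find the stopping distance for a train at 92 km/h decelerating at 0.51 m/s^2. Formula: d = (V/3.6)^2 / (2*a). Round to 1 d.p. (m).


Convert speed: V = 92 / 3.6 = 25.5556 m/s
V^2 = 653.0864
d = 653.0864 / (2 * 0.51)
d = 653.0864 / 1.02
d = 640.3 m

640.3


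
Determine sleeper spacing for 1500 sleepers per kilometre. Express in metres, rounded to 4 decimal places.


Spacing = 1000 m / number of sleepers
Spacing = 1000 / 1500
Spacing = 0.6667 m

0.6667


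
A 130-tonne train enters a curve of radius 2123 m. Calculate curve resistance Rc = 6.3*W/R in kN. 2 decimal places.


Rc = 6.3 * W / R
Rc = 6.3 * 130 / 2123
Rc = 819.0 / 2123
Rc = 0.39 kN

0.39


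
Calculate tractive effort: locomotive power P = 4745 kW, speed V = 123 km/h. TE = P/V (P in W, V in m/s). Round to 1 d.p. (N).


Convert: P = 4745 kW = 4745000 W
V = 123 / 3.6 = 34.1667 m/s
TE = 4745000 / 34.1667
TE = 138878.0 N

138878.0


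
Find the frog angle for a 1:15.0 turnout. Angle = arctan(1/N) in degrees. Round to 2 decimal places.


1/N = 1/15.0 = 0.066667
angle = arctan(0.066667) = 0.066568 rad
angle = 0.066568 * 180/pi = 3.81 degrees

3.81


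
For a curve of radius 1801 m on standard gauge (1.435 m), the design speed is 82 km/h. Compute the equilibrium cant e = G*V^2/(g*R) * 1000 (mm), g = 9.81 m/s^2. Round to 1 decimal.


Convert speed: V = 82 / 3.6 = 22.7778 m/s
Apply formula: e = 1.435 * 22.7778^2 / (9.81 * 1801)
e = 1.435 * 518.8272 / 17667.81
e = 0.04214 m = 42.1 mm

42.1


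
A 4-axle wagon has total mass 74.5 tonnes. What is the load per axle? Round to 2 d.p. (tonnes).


Load per axle = total weight / number of axles
Load = 74.5 / 4
Load = 18.63 tonnes

18.63


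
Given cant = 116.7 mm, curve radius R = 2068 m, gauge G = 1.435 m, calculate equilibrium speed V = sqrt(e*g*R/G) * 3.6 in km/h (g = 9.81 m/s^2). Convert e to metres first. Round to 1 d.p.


Convert cant: e = 116.7 mm = 0.1167 m
V_ms = sqrt(0.1167 * 9.81 * 2068 / 1.435)
V_ms = sqrt(1649.827342) = 40.6181 m/s
V = 40.6181 * 3.6 = 146.2 km/h

146.2


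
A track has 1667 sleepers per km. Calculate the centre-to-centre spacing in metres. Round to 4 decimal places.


Spacing = 1000 m / number of sleepers
Spacing = 1000 / 1667
Spacing = 0.5999 m

0.5999


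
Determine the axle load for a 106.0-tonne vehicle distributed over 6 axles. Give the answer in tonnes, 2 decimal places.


Load per axle = total weight / number of axles
Load = 106.0 / 6
Load = 17.67 tonnes

17.67


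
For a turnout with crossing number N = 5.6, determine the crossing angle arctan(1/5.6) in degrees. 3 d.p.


1/N = 1/5.6 = 0.178571
angle = arctan(0.178571) = 0.176709 rad
angle = 0.176709 * 180/pi = 10.125 degrees

10.125


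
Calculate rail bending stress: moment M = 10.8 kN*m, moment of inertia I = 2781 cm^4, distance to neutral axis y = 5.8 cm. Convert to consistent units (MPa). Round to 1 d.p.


Convert units:
M = 10.8 kN*m = 10800000 N*mm
y = 5.8 cm = 58 mm
I = 2781 cm^4 = 27810000 mm^4
sigma = 10800000 * 58 / 27810000
sigma = 22.5 MPa

22.5


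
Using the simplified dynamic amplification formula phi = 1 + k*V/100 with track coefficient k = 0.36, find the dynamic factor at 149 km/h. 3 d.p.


phi = 1 + k * V / 100
phi = 1 + 0.36 * 149 / 100
phi = 1 + 0.5364
phi = 1.536

1.536


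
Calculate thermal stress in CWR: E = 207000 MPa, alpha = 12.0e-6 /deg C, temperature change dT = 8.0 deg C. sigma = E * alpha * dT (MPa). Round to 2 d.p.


sigma = E * alpha * dT
sigma = 207000 * 12.0e-6 * 8.0
sigma = 2.484 * 8.0
sigma = 19.87 MPa

19.87


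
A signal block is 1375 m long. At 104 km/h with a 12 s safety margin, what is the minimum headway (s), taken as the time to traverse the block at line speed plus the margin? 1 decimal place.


V = 104 / 3.6 = 28.8889 m/s
Block traversal time = 1375 / 28.8889 = 47.5962 s
Headway = 47.5962 + 12
Headway = 59.6 s

59.6


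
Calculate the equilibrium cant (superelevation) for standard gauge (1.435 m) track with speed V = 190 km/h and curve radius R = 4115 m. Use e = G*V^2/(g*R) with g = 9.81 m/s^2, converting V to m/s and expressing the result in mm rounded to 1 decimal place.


Convert speed: V = 190 / 3.6 = 52.7778 m/s
Apply formula: e = 1.435 * 52.7778^2 / (9.81 * 4115)
e = 1.435 * 2785.4938 / 40368.15
e = 0.099018 m = 99.0 mm

99.0


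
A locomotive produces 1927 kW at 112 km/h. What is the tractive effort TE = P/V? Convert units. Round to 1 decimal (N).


Convert: P = 1927 kW = 1927000 W
V = 112 / 3.6 = 31.1111 m/s
TE = 1927000 / 31.1111
TE = 61939.3 N

61939.3


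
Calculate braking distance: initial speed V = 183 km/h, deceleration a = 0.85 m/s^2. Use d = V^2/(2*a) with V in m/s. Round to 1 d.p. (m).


Convert speed: V = 183 / 3.6 = 50.8333 m/s
V^2 = 2584.0278
d = 2584.0278 / (2 * 0.85)
d = 2584.0278 / 1.7
d = 1520.0 m

1520.0


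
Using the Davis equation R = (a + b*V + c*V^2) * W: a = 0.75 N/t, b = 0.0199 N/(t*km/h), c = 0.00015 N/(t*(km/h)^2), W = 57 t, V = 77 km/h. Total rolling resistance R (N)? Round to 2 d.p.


b*V = 0.0199 * 77 = 1.5323
c*V^2 = 0.00015 * 5929 = 0.88935
R_per_t = 0.75 + 1.5323 + 0.88935 = 3.17165 N/t
R_total = 3.17165 * 57 = 180.78 N

180.78


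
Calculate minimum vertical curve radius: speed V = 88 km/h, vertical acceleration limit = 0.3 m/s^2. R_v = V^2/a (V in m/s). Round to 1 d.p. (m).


Convert speed: V = 88 / 3.6 = 24.4444 m/s
V^2 = 597.5309 m^2/s^2
R_v = 597.5309 / 0.3
R_v = 1991.8 m

1991.8


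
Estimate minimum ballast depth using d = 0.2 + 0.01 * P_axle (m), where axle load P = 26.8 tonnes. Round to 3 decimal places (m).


d = 0.2 + 0.01 * 26.8
d = 0.2 + 0.268
d = 0.468 m

0.468


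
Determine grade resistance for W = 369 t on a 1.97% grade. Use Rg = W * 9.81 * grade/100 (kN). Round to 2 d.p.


Rg = W * 9.81 * grade / 100
Rg = 369 * 9.81 * 1.97 / 100
Rg = 3619.89 * 0.0197
Rg = 71.31 kN

71.31


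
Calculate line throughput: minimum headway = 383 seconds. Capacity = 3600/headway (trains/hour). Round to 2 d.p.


Capacity = 3600 / headway
Capacity = 3600 / 383
Capacity = 9.40 trains/hour

9.40


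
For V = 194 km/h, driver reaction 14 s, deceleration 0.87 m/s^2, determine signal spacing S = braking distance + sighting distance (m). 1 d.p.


V = 194 / 3.6 = 53.8889 m/s
Braking distance = 53.8889^2 / (2*0.87) = 1668.9726 m
Sighting distance = 53.8889 * 14 = 754.4444 m
S = 1668.9726 + 754.4444 = 2423.4 m

2423.4


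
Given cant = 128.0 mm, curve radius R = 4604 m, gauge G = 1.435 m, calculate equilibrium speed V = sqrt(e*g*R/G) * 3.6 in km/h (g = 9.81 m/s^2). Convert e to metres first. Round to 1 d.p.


Convert cant: e = 128.0 mm = 0.1280 m
V_ms = sqrt(0.1280 * 9.81 * 4604 / 1.435)
V_ms = sqrt(4028.67646) = 63.4719 m/s
V = 63.4719 * 3.6 = 228.5 km/h

228.5


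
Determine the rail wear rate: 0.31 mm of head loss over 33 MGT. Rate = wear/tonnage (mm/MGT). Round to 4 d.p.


Wear rate = total wear / cumulative tonnage
Rate = 0.31 / 33
Rate = 0.0094 mm/MGT

0.0094


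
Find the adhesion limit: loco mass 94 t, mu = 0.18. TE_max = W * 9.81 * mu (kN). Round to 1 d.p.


TE_max = W * g * mu
TE_max = 94 * 9.81 * 0.18
TE_max = 922.14 * 0.18
TE_max = 166.0 kN

166.0


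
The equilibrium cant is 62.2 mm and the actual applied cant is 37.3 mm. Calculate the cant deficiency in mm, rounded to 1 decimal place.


Cant deficiency = equilibrium cant - actual cant
CD = 62.2 - 37.3
CD = 24.9 mm

24.9


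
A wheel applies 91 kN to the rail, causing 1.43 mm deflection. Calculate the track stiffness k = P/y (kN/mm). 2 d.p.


Track stiffness k = P / y
k = 91 / 1.43
k = 63.64 kN/mm

63.64


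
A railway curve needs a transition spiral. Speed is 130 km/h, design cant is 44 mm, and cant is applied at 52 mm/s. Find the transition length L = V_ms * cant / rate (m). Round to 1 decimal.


Convert speed: V = 130 / 3.6 = 36.1111 m/s
L = 36.1111 * 44 / 52
L = 1588.8889 / 52
L = 30.6 m

30.6


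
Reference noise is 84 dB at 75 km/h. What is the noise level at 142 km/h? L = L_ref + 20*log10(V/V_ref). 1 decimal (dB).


V/V_ref = 142 / 75 = 1.893333
log10(1.893333) = 0.277227
20 * 0.277227 = 5.5445
L = 84 + 5.5445 = 89.5 dB

89.5


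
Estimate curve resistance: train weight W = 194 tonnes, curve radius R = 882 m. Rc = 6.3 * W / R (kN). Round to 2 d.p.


Rc = 6.3 * W / R
Rc = 6.3 * 194 / 882
Rc = 1222.2 / 882
Rc = 1.39 kN

1.39


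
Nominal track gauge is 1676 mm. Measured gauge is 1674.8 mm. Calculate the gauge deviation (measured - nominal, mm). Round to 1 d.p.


Deviation = measured - nominal
Deviation = 1674.8 - 1676
Deviation = -1.2 mm

-1.2


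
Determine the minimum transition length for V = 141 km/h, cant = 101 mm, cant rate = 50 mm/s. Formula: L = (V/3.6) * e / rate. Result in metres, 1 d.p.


Convert speed: V = 141 / 3.6 = 39.1667 m/s
L = 39.1667 * 101 / 50
L = 3955.8333 / 50
L = 79.1 m

79.1


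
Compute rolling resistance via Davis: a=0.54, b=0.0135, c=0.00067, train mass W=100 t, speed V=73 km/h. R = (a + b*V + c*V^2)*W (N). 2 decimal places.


b*V = 0.0135 * 73 = 0.9855
c*V^2 = 0.00067 * 5329 = 3.57043
R_per_t = 0.54 + 0.9855 + 3.57043 = 5.09593 N/t
R_total = 5.09593 * 100 = 509.59 N

509.59


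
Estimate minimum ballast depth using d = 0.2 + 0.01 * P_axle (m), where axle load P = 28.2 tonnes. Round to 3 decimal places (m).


d = 0.2 + 0.01 * 28.2
d = 0.2 + 0.282
d = 0.482 m

0.482


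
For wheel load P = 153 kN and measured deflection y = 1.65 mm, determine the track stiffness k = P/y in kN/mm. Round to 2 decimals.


Track stiffness k = P / y
k = 153 / 1.65
k = 92.73 kN/mm

92.73


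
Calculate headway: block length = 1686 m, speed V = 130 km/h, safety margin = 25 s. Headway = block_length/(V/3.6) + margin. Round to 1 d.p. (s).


V = 130 / 3.6 = 36.1111 m/s
Block traversal time = 1686 / 36.1111 = 46.6892 s
Headway = 46.6892 + 25
Headway = 71.7 s

71.7


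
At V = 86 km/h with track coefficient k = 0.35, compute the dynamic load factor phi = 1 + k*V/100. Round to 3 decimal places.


phi = 1 + k * V / 100
phi = 1 + 0.35 * 86 / 100
phi = 1 + 0.301
phi = 1.301

1.301


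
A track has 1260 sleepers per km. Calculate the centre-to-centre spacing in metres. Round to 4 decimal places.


Spacing = 1000 m / number of sleepers
Spacing = 1000 / 1260
Spacing = 0.7937 m

0.7937


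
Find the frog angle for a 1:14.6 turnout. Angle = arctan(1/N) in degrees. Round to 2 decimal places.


1/N = 1/14.6 = 0.068493
angle = arctan(0.068493) = 0.068386 rad
angle = 0.068386 * 180/pi = 3.92 degrees

3.92


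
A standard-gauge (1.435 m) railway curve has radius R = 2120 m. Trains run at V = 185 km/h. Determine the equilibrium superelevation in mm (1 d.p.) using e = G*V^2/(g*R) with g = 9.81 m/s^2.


Convert speed: V = 185 / 3.6 = 51.3889 m/s
Apply formula: e = 1.435 * 51.3889^2 / (9.81 * 2120)
e = 1.435 * 2640.8179 / 20797.2
e = 0.182216 m = 182.2 mm

182.2


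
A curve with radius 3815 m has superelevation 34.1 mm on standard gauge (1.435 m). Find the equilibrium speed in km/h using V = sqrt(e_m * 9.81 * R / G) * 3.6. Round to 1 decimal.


Convert cant: e = 34.1 mm = 0.0341 m
V_ms = sqrt(0.0341 * 9.81 * 3815 / 1.435)
V_ms = sqrt(889.336317) = 29.8217 m/s
V = 29.8217 * 3.6 = 107.4 km/h

107.4


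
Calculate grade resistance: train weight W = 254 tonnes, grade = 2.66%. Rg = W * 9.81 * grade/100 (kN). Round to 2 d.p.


Rg = W * 9.81 * grade / 100
Rg = 254 * 9.81 * 2.66 / 100
Rg = 2491.74 * 0.0266
Rg = 66.28 kN

66.28


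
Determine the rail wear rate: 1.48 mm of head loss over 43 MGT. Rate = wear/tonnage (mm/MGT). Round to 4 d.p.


Wear rate = total wear / cumulative tonnage
Rate = 1.48 / 43
Rate = 0.0344 mm/MGT

0.0344


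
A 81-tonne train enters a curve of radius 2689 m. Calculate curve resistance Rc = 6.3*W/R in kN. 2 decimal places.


Rc = 6.3 * W / R
Rc = 6.3 * 81 / 2689
Rc = 510.3 / 2689
Rc = 0.19 kN

0.19


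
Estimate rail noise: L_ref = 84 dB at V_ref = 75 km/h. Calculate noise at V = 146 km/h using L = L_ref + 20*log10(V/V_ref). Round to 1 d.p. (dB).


V/V_ref = 146 / 75 = 1.946667
log10(1.946667) = 0.289292
20 * 0.289292 = 5.7858
L = 84 + 5.7858 = 89.8 dB

89.8


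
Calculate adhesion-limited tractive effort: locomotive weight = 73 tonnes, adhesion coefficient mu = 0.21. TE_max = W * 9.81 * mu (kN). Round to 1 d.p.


TE_max = W * g * mu
TE_max = 73 * 9.81 * 0.21
TE_max = 716.13 * 0.21
TE_max = 150.4 kN

150.4


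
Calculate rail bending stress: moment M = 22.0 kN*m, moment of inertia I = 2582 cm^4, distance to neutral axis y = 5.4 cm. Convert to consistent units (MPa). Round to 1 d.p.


Convert units:
M = 22.0 kN*m = 22000000 N*mm
y = 5.4 cm = 54 mm
I = 2582 cm^4 = 25820000 mm^4
sigma = 22000000 * 54 / 25820000
sigma = 46.0 MPa

46.0


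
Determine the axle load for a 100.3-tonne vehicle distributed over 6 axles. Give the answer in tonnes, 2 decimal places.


Load per axle = total weight / number of axles
Load = 100.3 / 6
Load = 16.72 tonnes

16.72


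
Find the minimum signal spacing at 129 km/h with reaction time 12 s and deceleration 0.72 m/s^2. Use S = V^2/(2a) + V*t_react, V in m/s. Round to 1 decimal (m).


V = 129 / 3.6 = 35.8333 m/s
Braking distance = 35.8333^2 / (2*0.72) = 891.686 m
Sighting distance = 35.8333 * 12 = 430.0 m
S = 891.686 + 430.0 = 1321.7 m

1321.7


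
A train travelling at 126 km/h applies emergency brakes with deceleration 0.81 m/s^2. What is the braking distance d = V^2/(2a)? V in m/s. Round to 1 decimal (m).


Convert speed: V = 126 / 3.6 = 35.0 m/s
V^2 = 1225.0
d = 1225.0 / (2 * 0.81)
d = 1225.0 / 1.62
d = 756.2 m

756.2


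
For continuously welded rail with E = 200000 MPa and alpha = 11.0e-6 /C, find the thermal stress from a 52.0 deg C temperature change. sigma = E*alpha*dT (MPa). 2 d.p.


sigma = E * alpha * dT
sigma = 200000 * 11.0e-6 * 52.0
sigma = 2.2 * 52.0
sigma = 114.40 MPa

114.40


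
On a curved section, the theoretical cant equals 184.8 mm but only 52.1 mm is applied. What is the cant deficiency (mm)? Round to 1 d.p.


Cant deficiency = equilibrium cant - actual cant
CD = 184.8 - 52.1
CD = 132.7 mm

132.7


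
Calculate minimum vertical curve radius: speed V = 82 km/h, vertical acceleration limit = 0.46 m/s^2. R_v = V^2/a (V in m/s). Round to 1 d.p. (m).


Convert speed: V = 82 / 3.6 = 22.7778 m/s
V^2 = 518.8272 m^2/s^2
R_v = 518.8272 / 0.46
R_v = 1127.9 m

1127.9


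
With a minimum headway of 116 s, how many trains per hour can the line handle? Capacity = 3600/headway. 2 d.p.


Capacity = 3600 / headway
Capacity = 3600 / 116
Capacity = 31.03 trains/hour

31.03


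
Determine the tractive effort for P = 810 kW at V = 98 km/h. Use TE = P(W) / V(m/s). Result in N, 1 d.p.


Convert: P = 810 kW = 810000 W
V = 98 / 3.6 = 27.2222 m/s
TE = 810000 / 27.2222
TE = 29755.1 N

29755.1


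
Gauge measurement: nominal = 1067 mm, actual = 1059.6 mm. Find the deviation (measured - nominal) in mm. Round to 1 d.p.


Deviation = measured - nominal
Deviation = 1059.6 - 1067
Deviation = -7.4 mm

-7.4


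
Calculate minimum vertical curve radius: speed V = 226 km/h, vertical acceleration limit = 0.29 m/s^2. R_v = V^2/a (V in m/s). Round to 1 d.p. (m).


Convert speed: V = 226 / 3.6 = 62.7778 m/s
V^2 = 3941.0494 m^2/s^2
R_v = 3941.0494 / 0.29
R_v = 13589.8 m

13589.8


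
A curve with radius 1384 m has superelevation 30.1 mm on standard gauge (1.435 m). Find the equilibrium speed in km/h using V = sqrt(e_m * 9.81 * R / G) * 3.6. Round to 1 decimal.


Convert cant: e = 30.1 mm = 0.0301 m
V_ms = sqrt(0.0301 * 9.81 * 1384 / 1.435)
V_ms = sqrt(284.786693) = 16.8756 m/s
V = 16.8756 * 3.6 = 60.8 km/h

60.8


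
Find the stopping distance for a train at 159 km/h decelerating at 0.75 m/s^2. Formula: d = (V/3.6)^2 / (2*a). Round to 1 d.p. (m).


Convert speed: V = 159 / 3.6 = 44.1667 m/s
V^2 = 1950.6944
d = 1950.6944 / (2 * 0.75)
d = 1950.6944 / 1.5
d = 1300.5 m

1300.5


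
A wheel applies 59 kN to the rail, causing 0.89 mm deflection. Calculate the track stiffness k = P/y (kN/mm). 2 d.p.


Track stiffness k = P / y
k = 59 / 0.89
k = 66.29 kN/mm

66.29


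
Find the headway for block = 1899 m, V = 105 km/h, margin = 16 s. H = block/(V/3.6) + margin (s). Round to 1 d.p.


V = 105 / 3.6 = 29.1667 m/s
Block traversal time = 1899 / 29.1667 = 65.1086 s
Headway = 65.1086 + 16
Headway = 81.1 s

81.1


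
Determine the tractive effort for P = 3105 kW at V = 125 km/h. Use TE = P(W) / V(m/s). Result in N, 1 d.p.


Convert: P = 3105 kW = 3105000 W
V = 125 / 3.6 = 34.7222 m/s
TE = 3105000 / 34.7222
TE = 89424.0 N

89424.0


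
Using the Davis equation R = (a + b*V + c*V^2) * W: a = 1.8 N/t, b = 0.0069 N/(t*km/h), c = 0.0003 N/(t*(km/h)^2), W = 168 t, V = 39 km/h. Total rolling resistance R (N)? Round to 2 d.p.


b*V = 0.0069 * 39 = 0.2691
c*V^2 = 0.0003 * 1521 = 0.4563
R_per_t = 1.8 + 0.2691 + 0.4563 = 2.5254 N/t
R_total = 2.5254 * 168 = 424.27 N

424.27


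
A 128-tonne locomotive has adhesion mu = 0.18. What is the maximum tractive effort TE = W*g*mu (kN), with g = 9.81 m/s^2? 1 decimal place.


TE_max = W * g * mu
TE_max = 128 * 9.81 * 0.18
TE_max = 1255.68 * 0.18
TE_max = 226.0 kN

226.0


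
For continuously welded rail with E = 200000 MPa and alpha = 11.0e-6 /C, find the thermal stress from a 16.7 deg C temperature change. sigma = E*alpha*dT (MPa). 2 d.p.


sigma = E * alpha * dT
sigma = 200000 * 11.0e-6 * 16.7
sigma = 2.2 * 16.7
sigma = 36.74 MPa

36.74


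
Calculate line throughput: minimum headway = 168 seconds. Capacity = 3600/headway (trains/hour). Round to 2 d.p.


Capacity = 3600 / headway
Capacity = 3600 / 168
Capacity = 21.43 trains/hour

21.43


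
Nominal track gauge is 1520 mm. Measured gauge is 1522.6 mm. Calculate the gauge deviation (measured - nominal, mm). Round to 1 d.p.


Deviation = measured - nominal
Deviation = 1522.6 - 1520
Deviation = 2.6 mm

2.6


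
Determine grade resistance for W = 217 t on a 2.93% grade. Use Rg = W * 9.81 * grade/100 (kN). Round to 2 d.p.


Rg = W * 9.81 * grade / 100
Rg = 217 * 9.81 * 2.93 / 100
Rg = 2128.77 * 0.0293
Rg = 62.37 kN

62.37


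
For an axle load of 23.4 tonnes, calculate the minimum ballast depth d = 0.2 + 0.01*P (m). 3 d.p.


d = 0.2 + 0.01 * 23.4
d = 0.2 + 0.234
d = 0.434 m

0.434


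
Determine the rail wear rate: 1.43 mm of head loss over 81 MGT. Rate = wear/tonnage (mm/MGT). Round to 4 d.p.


Wear rate = total wear / cumulative tonnage
Rate = 1.43 / 81
Rate = 0.0177 mm/MGT

0.0177


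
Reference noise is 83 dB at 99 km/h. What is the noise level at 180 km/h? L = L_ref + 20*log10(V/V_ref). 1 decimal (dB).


V/V_ref = 180 / 99 = 1.818182
log10(1.818182) = 0.259637
20 * 0.259637 = 5.1927
L = 83 + 5.1927 = 88.2 dB

88.2


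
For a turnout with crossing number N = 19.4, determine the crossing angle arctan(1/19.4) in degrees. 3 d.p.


1/N = 1/19.4 = 0.051546
angle = arctan(0.051546) = 0.051501 rad
angle = 0.051501 * 180/pi = 2.951 degrees

2.951


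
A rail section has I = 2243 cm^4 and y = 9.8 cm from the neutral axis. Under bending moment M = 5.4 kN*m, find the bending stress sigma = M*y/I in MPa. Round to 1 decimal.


Convert units:
M = 5.4 kN*m = 5400000 N*mm
y = 9.8 cm = 98 mm
I = 2243 cm^4 = 22430000 mm^4
sigma = 5400000 * 98 / 22430000
sigma = 23.6 MPa

23.6


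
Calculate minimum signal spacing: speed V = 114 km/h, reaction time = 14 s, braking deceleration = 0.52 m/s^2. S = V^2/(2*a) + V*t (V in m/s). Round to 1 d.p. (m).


V = 114 / 3.6 = 31.6667 m/s
Braking distance = 31.6667^2 / (2*0.52) = 964.2094 m
Sighting distance = 31.6667 * 14 = 443.3333 m
S = 964.2094 + 443.3333 = 1407.5 m

1407.5


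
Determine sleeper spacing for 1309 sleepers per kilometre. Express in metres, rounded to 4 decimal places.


Spacing = 1000 m / number of sleepers
Spacing = 1000 / 1309
Spacing = 0.7639 m

0.7639


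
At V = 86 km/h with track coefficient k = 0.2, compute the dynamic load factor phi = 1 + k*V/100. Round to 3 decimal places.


phi = 1 + k * V / 100
phi = 1 + 0.2 * 86 / 100
phi = 1 + 0.172
phi = 1.172

1.172


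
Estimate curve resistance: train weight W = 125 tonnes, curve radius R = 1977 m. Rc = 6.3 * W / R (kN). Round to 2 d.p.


Rc = 6.3 * W / R
Rc = 6.3 * 125 / 1977
Rc = 787.5 / 1977
Rc = 0.40 kN

0.40


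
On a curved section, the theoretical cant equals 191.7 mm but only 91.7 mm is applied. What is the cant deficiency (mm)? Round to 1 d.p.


Cant deficiency = equilibrium cant - actual cant
CD = 191.7 - 91.7
CD = 100.0 mm

100.0


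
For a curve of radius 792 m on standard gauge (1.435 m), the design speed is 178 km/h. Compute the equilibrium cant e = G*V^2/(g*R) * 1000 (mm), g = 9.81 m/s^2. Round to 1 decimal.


Convert speed: V = 178 / 3.6 = 49.4444 m/s
Apply formula: e = 1.435 * 49.4444^2 / (9.81 * 792)
e = 1.435 * 2444.7531 / 7769.52
e = 0.451536 m = 451.5 mm

451.5


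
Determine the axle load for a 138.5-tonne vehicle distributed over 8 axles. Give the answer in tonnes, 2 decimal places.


Load per axle = total weight / number of axles
Load = 138.5 / 8
Load = 17.31 tonnes

17.31


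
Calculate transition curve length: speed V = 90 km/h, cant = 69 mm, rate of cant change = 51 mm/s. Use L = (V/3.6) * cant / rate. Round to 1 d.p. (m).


Convert speed: V = 90 / 3.6 = 25.0 m/s
L = 25.0 * 69 / 51
L = 1725.0 / 51
L = 33.8 m

33.8


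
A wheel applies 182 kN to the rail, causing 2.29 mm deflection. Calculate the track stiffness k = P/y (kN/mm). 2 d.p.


Track stiffness k = P / y
k = 182 / 2.29
k = 79.48 kN/mm

79.48


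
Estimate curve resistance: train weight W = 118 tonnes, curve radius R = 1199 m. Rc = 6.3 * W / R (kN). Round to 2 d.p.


Rc = 6.3 * W / R
Rc = 6.3 * 118 / 1199
Rc = 743.4 / 1199
Rc = 0.62 kN

0.62


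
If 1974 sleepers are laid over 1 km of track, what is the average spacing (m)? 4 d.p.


Spacing = 1000 m / number of sleepers
Spacing = 1000 / 1974
Spacing = 0.5066 m

0.5066


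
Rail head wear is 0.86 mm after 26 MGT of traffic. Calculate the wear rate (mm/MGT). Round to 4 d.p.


Wear rate = total wear / cumulative tonnage
Rate = 0.86 / 26
Rate = 0.0331 mm/MGT

0.0331


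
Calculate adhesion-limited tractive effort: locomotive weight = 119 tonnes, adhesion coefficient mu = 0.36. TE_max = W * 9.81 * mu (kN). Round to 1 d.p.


TE_max = W * g * mu
TE_max = 119 * 9.81 * 0.36
TE_max = 1167.39 * 0.36
TE_max = 420.3 kN

420.3


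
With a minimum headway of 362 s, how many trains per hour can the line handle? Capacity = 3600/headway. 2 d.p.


Capacity = 3600 / headway
Capacity = 3600 / 362
Capacity = 9.94 trains/hour

9.94


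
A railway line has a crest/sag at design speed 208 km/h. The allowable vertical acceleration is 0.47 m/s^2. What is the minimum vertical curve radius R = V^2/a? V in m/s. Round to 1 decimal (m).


Convert speed: V = 208 / 3.6 = 57.7778 m/s
V^2 = 3338.2716 m^2/s^2
R_v = 3338.2716 / 0.47
R_v = 7102.7 m

7102.7


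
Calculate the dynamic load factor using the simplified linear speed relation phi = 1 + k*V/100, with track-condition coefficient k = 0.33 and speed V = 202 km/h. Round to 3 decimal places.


phi = 1 + k * V / 100
phi = 1 + 0.33 * 202 / 100
phi = 1 + 0.6666
phi = 1.667

1.667


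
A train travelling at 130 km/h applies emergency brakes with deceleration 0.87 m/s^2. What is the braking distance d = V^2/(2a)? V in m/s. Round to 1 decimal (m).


Convert speed: V = 130 / 3.6 = 36.1111 m/s
V^2 = 1304.0123
d = 1304.0123 / (2 * 0.87)
d = 1304.0123 / 1.74
d = 749.4 m

749.4


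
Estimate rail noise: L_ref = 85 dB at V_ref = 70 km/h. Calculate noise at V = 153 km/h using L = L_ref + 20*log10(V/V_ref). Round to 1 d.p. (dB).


V/V_ref = 153 / 70 = 2.185714
log10(2.185714) = 0.339593
20 * 0.339593 = 6.7919
L = 85 + 6.7919 = 91.8 dB

91.8


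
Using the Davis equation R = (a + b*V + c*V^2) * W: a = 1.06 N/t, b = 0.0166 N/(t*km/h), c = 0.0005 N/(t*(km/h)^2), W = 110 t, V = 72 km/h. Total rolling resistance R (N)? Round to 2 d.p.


b*V = 0.0166 * 72 = 1.1952
c*V^2 = 0.0005 * 5184 = 2.592
R_per_t = 1.06 + 1.1952 + 2.592 = 4.8472 N/t
R_total = 4.8472 * 110 = 533.19 N

533.19


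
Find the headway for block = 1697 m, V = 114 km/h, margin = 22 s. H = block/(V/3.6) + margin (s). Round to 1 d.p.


V = 114 / 3.6 = 31.6667 m/s
Block traversal time = 1697 / 31.6667 = 53.5895 s
Headway = 53.5895 + 22
Headway = 75.6 s

75.6


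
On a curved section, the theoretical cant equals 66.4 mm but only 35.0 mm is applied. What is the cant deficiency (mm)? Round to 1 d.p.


Cant deficiency = equilibrium cant - actual cant
CD = 66.4 - 35.0
CD = 31.4 mm

31.4


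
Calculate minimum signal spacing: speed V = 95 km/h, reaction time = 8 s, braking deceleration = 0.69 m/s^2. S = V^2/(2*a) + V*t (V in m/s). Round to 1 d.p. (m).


V = 95 / 3.6 = 26.3889 m/s
Braking distance = 26.3889^2 / (2*0.69) = 504.6184 m
Sighting distance = 26.3889 * 8 = 211.1111 m
S = 504.6184 + 211.1111 = 715.7 m

715.7


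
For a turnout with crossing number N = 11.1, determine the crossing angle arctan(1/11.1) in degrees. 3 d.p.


1/N = 1/11.1 = 0.09009
angle = arctan(0.09009) = 0.089848 rad
angle = 0.089848 * 180/pi = 5.148 degrees

5.148


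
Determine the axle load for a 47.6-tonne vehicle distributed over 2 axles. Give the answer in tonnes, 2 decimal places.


Load per axle = total weight / number of axles
Load = 47.6 / 2
Load = 23.80 tonnes

23.80


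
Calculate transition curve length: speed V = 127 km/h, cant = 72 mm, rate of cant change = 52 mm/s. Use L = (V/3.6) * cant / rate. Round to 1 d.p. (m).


Convert speed: V = 127 / 3.6 = 35.2778 m/s
L = 35.2778 * 72 / 52
L = 2540.0 / 52
L = 48.8 m

48.8


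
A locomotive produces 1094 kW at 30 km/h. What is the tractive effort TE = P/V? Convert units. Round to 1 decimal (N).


Convert: P = 1094 kW = 1094000 W
V = 30 / 3.6 = 8.3333 m/s
TE = 1094000 / 8.3333
TE = 131280.0 N

131280.0


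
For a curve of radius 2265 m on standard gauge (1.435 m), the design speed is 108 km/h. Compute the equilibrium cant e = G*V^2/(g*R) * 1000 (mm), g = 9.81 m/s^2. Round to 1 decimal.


Convert speed: V = 108 / 3.6 = 30.0 m/s
Apply formula: e = 1.435 * 30.0^2 / (9.81 * 2265)
e = 1.435 * 900.0 / 22219.65
e = 0.058124 m = 58.1 mm

58.1


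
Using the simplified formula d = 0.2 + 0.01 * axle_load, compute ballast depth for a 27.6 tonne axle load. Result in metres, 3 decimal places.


d = 0.2 + 0.01 * 27.6
d = 0.2 + 0.276
d = 0.476 m

0.476


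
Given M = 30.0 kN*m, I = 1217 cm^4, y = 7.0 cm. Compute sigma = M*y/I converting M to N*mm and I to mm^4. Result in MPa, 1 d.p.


Convert units:
M = 30.0 kN*m = 30000000 N*mm
y = 7.0 cm = 70 mm
I = 1217 cm^4 = 12170000 mm^4
sigma = 30000000 * 70 / 12170000
sigma = 172.6 MPa

172.6


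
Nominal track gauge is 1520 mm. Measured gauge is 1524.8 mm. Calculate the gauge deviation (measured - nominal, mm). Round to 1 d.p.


Deviation = measured - nominal
Deviation = 1524.8 - 1520
Deviation = 4.8 mm

4.8


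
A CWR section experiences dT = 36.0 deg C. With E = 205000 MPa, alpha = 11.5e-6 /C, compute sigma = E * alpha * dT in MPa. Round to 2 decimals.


sigma = E * alpha * dT
sigma = 205000 * 11.5e-6 * 36.0
sigma = 2.3575 * 36.0
sigma = 84.87 MPa

84.87


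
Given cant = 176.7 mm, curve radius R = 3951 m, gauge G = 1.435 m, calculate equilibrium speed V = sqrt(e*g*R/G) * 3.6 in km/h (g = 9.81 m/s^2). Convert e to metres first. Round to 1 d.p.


Convert cant: e = 176.7 mm = 0.1767 m
V_ms = sqrt(0.1767 * 9.81 * 3951 / 1.435)
V_ms = sqrt(4772.662075) = 69.0845 m/s
V = 69.0845 * 3.6 = 248.7 km/h

248.7


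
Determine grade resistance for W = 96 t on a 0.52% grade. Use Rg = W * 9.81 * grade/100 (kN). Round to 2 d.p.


Rg = W * 9.81 * grade / 100
Rg = 96 * 9.81 * 0.52 / 100
Rg = 941.76 * 0.0052
Rg = 4.90 kN

4.90


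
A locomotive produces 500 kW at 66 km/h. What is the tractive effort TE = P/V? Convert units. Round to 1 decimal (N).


Convert: P = 500 kW = 500000 W
V = 66 / 3.6 = 18.3333 m/s
TE = 500000 / 18.3333
TE = 27272.7 N

27272.7


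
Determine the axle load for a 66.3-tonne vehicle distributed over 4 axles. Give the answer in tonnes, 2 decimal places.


Load per axle = total weight / number of axles
Load = 66.3 / 4
Load = 16.58 tonnes

16.58


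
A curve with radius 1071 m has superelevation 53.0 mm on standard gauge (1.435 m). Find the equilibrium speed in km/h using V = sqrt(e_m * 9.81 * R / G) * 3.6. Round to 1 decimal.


Convert cant: e = 53.0 mm = 0.0530 m
V_ms = sqrt(0.0530 * 9.81 * 1071 / 1.435)
V_ms = sqrt(388.045317) = 19.6989 m/s
V = 19.6989 * 3.6 = 70.9 km/h

70.9


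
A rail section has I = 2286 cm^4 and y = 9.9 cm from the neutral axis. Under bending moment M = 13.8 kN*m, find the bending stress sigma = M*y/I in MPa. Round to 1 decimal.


Convert units:
M = 13.8 kN*m = 13800000 N*mm
y = 9.9 cm = 99 mm
I = 2286 cm^4 = 22860000 mm^4
sigma = 13800000 * 99 / 22860000
sigma = 59.8 MPa

59.8


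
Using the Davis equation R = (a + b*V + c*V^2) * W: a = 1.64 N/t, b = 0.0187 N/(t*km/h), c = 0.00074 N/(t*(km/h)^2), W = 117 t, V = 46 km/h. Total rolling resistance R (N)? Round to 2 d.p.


b*V = 0.0187 * 46 = 0.8602
c*V^2 = 0.00074 * 2116 = 1.56584
R_per_t = 1.64 + 0.8602 + 1.56584 = 4.06604 N/t
R_total = 4.06604 * 117 = 475.73 N

475.73


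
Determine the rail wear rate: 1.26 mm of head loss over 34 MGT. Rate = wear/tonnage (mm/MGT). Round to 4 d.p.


Wear rate = total wear / cumulative tonnage
Rate = 1.26 / 34
Rate = 0.0371 mm/MGT

0.0371


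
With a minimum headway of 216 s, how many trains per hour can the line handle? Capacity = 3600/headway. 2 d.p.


Capacity = 3600 / headway
Capacity = 3600 / 216
Capacity = 16.67 trains/hour

16.67


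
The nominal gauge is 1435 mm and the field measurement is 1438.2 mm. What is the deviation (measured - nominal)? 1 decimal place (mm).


Deviation = measured - nominal
Deviation = 1438.2 - 1435
Deviation = 3.2 mm

3.2


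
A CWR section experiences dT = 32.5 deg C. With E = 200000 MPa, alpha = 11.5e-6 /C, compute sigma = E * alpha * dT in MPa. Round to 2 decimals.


sigma = E * alpha * dT
sigma = 200000 * 11.5e-6 * 32.5
sigma = 2.3 * 32.5
sigma = 74.75 MPa

74.75


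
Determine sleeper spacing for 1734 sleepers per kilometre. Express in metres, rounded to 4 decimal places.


Spacing = 1000 m / number of sleepers
Spacing = 1000 / 1734
Spacing = 0.5767 m

0.5767
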